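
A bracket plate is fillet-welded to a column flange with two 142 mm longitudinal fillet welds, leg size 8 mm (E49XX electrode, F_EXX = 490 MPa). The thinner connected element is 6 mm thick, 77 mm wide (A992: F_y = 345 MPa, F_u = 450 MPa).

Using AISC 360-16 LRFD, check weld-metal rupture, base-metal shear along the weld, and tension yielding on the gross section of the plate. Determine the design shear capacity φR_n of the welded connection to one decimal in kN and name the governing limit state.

Weld metal: throat = 0.707×8 = 5.656 mm, L = 2×142 = 284 mm. φR_n = 0.75 × 0.6 × 490 × 5.656 × 284 = 354.2 kN.
Base metal shear (6 mm plate): yield φR_n = 1.0×0.6×345×6×284 = 352.7 kN; rupture φR_n = 0.75×0.6×450×6×284 = 345.1 kN; take 345.1 kN (rupture).
Tension yield (gross): A_g = 77×6 = 462 mm². φR_n = 0.90 × 345 × 462 = 143.5 kN.
Governing: min(354.2, 345.1, 143.5) = 143.5 kN → gross-section yield.

143.5 kN (gross-section yield governs)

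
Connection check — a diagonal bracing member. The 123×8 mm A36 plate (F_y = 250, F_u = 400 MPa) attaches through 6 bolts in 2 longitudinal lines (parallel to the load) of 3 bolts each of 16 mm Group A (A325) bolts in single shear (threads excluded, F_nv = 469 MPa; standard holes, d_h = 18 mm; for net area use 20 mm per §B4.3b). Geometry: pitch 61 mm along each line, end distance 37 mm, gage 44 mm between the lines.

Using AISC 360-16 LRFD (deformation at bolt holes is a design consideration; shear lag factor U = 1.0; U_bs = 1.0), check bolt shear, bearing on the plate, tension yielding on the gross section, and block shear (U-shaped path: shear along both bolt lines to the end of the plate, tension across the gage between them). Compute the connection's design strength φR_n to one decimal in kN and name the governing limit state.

Bolt shear: A_b = π(16)²/4 = 201.06 mm². φR_n = 0.75 × 469 × 201.06 × 6 × 1 = 424.3 kN.
Bearing (8 mm plate, F_u = 400 MPa): end bolts L_c = 37 − 18/2 = 28, R_n = min(1.2×28×8×400, 2.4×16×8×400) = 107.52 kN/bolt; interior L_c = 61 − 18 = 43, R_n = 122.88 kN/bolt. φR_n = 0.75 × (2×107.52 + 4×122.88) = 529.9 kN.
Tension yield (gross): A_g = 123×8 = 984 mm². φR_n = 0.90 × 250 × 984 = 221.4 kN.
Block shear: shear path 2×[37+2×61] = 2×159 mm, A_gv = 2544, A_nv = 2×(159 − 2.5×20)×8 = 1744 mm²; tension across gage: (44 − 1×20)×8 = 192 mm². R_n = min(0.6×400×1744, 0.6×250×2544) + 1.0×400×192 = min(418.56, 381.6) + 76.8 = 458.4 kN. φR_n = 0.75 × 458.4 = 343.8 kN.
Governing: min(424.3, 529.9, 221.4, 343.8) = 221.4 kN → gross-section yield.

221.4 kN (gross-section yield governs)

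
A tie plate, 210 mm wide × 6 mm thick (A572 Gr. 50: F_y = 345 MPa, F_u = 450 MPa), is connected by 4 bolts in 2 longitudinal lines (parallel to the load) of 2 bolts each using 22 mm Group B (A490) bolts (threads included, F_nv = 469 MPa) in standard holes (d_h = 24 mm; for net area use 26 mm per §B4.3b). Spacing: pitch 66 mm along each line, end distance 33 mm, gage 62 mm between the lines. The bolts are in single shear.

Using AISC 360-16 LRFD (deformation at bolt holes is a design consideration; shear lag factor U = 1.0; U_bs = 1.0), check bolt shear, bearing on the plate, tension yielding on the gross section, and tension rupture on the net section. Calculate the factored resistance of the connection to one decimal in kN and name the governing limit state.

Bolt shear: A_b = π(22)²/4 = 380.13 mm². φR_n = 0.75 × 469 × 380.13 × 4 × 1 = 534.8 kN.
Bearing (6 mm plate, F_u = 450 MPa): end bolts L_c = 33 − 24/2 = 21, R_n = min(1.2×21×6×450, 2.4×22×6×450) = 68.04 kN/bolt; interior L_c = 66 − 24 = 42, R_n = 136.08 kN/bolt. φR_n = 0.75 × (2×68.04 + 2×136.08) = 306.2 kN.
Tension yield (gross): A_g = 210×6 = 1260 mm². φR_n = 0.90 × 345 × 1260 = 391.2 kN.
Tension rupture (net): A_n = (210 − 2×26)×6 = 948 mm² (U = 1.0, A_e = A_n). φR_n = 0.75 × 450 × 948 = 320.0 kN.
Governing: min(534.8, 306.2, 391.2, 320.0) = 306.2 kN → bearing.

306.2 kN (bearing governs)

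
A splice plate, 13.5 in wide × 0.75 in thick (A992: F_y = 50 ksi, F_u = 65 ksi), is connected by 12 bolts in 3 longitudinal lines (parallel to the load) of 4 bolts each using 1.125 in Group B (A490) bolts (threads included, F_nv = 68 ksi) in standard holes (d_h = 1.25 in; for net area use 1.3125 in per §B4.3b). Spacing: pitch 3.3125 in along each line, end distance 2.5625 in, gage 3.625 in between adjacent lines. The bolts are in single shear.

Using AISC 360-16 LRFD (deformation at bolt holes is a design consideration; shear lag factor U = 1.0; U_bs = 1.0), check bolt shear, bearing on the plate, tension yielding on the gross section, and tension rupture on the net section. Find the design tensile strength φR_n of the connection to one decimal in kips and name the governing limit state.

Bolt shear: A_b = π(1.125)²/4 = 0.99402 in². φR_n = 0.75 × 68 × 0.99402 × 12 × 1 = 608.3 kips.
Bearing (0.75 in plate, F_u = 65 ksi): end bolts L_c = 2.5625 − 1.25/2 = 1.9375, R_n = min(1.2×1.9375×0.75×65, 2.4×1.125×0.75×65) = 113.34 kips/bolt; interior L_c = 3.3125 − 1.25 = 2.0625, R_n = 120.66 kips/bolt. φR_n = 0.75 × (3×113.34 + 9×120.66) = 1069.5 kips.
Tension yield (gross): A_g = 13.5×0.75 = 10.125 in². φR_n = 0.90 × 50 × 10.125 = 455.6 kips.
Tension rupture (net): A_n = (13.5 − 3×1.3125)×0.75 = 7.1719 in² (U = 1.0, A_e = A_n). φR_n = 0.75 × 65 × 7.1719 = 349.6 kips.
Governing: min(608.3, 1069.5, 455.6, 349.6) = 349.6 kips → net-section rupture.

349.6 kips (net-section rupture governs)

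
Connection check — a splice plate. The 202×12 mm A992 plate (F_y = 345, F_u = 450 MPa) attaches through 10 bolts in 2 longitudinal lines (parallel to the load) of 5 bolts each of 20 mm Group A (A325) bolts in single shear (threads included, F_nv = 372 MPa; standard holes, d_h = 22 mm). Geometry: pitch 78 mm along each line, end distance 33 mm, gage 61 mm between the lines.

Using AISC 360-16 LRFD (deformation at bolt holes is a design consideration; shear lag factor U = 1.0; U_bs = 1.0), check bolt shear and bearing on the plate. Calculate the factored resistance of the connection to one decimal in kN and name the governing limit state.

Bolt shear: A_b = π(20)²/4 = 314.16 mm². φR_n = 0.75 × 372 × 314.16 × 10 × 1 = 876.5 kN.
Bearing (12 mm plate, F_u = 450 MPa): end bolts L_c = 33 − 22/2 = 22, R_n = min(1.2×22×12×450, 2.4×20×12×450) = 142.56 kN/bolt; interior L_c = 78 − 22 = 56, R_n = 259.2 kN/bolt. φR_n = 0.75 × (2×142.56 + 8×259.2) = 1769.0 kN.
Governing: min(876.5, 1769.0) = 876.5 kN → bolt shear.

876.5 kN (bolt shear governs)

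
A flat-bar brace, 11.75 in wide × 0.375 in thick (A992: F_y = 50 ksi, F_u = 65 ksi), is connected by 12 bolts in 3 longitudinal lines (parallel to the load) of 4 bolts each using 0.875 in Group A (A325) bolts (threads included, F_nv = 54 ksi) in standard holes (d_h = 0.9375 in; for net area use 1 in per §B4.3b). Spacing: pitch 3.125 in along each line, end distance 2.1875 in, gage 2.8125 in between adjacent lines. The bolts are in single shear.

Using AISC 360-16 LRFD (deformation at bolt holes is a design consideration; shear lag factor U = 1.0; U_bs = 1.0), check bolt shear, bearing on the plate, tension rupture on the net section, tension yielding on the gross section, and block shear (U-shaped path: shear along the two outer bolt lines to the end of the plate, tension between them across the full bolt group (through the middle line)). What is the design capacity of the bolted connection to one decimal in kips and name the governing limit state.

160.0 kips (net-section rupture governs)

Bolt shear: A_b = π(0.875)²/4 = 0.60132 in². φR_n = 0.75 × 54 × 0.60132 × 12 × 1 = 292.2 kips.
Bearing (0.375 in plate, F_u = 65 ksi): end bolts L_c = 2.1875 − 0.9375/2 = 1.71875, R_n = min(1.2×1.71875×0.375×65, 2.4×0.875×0.375×65) = 50.273 kips/bolt; interior L_c = 3.125 − 0.9375 = 2.1875, R_n = 51.188 kips/bolt. φR_n = 0.75 × (3×50.273 + 9×51.188) = 458.6 kips.
Tension rupture (net): A_n = (11.75 − 3×1)×0.375 = 3.2813 in² (U = 1.0, A_e = A_n). φR_n = 0.75 × 65 × 3.2813 = 160.0 kips.
Tension yield (gross): A_g = 11.75×0.375 = 4.4063 in². φR_n = 0.90 × 50 × 4.4063 = 198.3 kips.
Block shear: shear path 2×[2.1875+3×3.125] = 2×11.5625 in, A_gv = 8.6719, A_nv = 2×(11.5625 − 3.5×1)×0.375 = 6.0469 in²; tension across gage: (5.625 − 2×1)×0.375 = 1.3594 in². R_n = min(0.6×65×6.0469, 0.6×50×8.6719) + 1.0×65×1.3594 = min(235.83, 260.16) + 88.361 = 324.19 kips. φR_n = 0.75 × 324.19 = 243.1 kips.
Governing: min(292.2, 458.6, 160.0, 198.3, 243.1) = 160.0 kips → net-section rupture.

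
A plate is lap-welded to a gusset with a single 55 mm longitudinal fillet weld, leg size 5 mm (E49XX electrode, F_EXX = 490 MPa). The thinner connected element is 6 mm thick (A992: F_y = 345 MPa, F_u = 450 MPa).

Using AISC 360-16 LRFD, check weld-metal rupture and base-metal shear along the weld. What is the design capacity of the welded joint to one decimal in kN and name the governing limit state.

Weld metal: throat = 0.707×5 = 3.535 mm, L = 55 mm. φR_n = 0.75 × 0.6 × 490 × 3.535 × 55 = 42.9 kN.
Base metal shear (6 mm plate): yield φR_n = 1.0×0.6×345×6×55 = 68.3 kN; rupture φR_n = 0.75×0.6×450×6×55 = 66.8 kN; take 66.8 kN (rupture).
Governing: min(42.9, 66.8) = 42.9 kN → weld metal.

42.9 kN (weld metal governs)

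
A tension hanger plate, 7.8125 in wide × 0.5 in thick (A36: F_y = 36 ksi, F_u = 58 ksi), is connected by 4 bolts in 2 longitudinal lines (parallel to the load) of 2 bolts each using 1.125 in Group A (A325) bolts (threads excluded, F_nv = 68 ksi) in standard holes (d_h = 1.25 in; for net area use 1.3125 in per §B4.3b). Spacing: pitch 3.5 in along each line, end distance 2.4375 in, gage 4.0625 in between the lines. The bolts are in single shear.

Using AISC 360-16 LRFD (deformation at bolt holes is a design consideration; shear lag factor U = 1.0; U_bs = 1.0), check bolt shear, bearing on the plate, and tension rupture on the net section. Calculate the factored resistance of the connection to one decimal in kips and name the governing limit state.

112.8 kips (net-section rupture governs)

Bolt shear: A_b = π(1.125)²/4 = 0.99402 in². φR_n = 0.75 × 68 × 0.99402 × 4 × 1 = 202.8 kips.
Bearing (0.5 in plate, F_u = 58 ksi): end bolts L_c = 2.4375 − 1.25/2 = 1.8125, R_n = min(1.2×1.8125×0.5×58, 2.4×1.125×0.5×58) = 63.075 kips/bolt; interior L_c = 3.5 − 1.25 = 2.25, R_n = 78.3 kips/bolt. φR_n = 0.75 × (2×63.075 + 2×78.3) = 212.1 kips.
Tension rupture (net): A_n = (7.8125 − 2×1.3125)×0.5 = 2.5938 in² (U = 1.0, A_e = A_n). φR_n = 0.75 × 58 × 2.5938 = 112.8 kips.
Governing: min(202.8, 212.1, 112.8) = 112.8 kips → net-section rupture.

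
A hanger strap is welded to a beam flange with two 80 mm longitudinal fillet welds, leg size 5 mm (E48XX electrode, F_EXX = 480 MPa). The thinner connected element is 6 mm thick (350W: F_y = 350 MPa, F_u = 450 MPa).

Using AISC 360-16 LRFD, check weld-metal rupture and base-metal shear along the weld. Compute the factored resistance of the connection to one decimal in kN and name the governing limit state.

Weld metal: throat = 0.707×5 = 3.535 mm, L = 2×80 = 160 mm. φR_n = 0.75 × 0.6 × 480 × 3.535 × 160 = 122.2 kN.
Base metal shear (6 mm plate): yield φR_n = 1.0×0.6×350×6×160 = 201.6 kN; rupture φR_n = 0.75×0.6×450×6×160 = 194.4 kN; take 194.4 kN (rupture).
Governing: min(122.2, 194.4) = 122.2 kN → weld metal.

122.2 kN (weld metal governs)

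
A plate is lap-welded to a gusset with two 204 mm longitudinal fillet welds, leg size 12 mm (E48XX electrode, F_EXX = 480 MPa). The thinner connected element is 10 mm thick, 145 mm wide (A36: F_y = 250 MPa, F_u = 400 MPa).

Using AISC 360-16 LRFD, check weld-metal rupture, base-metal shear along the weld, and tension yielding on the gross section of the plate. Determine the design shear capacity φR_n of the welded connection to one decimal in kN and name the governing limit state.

Weld metal: throat = 0.707×12 = 8.484 mm, L = 2×204 = 408 mm. φR_n = 0.75 × 0.6 × 480 × 8.484 × 408 = 747.7 kN.
Base metal shear (10 mm plate): yield φR_n = 1.0×0.6×250×10×408 = 612.0 kN; rupture φR_n = 0.75×0.6×400×10×408 = 734.4 kN; take 612.0 kN (yield).
Tension yield (gross): A_g = 145×10 = 1450 mm². φR_n = 0.90 × 250 × 1450 = 326.3 kN.
Governing: min(747.7, 612.0, 326.3) = 326.3 kN → gross-section yield.

326.3 kN (gross-section yield governs)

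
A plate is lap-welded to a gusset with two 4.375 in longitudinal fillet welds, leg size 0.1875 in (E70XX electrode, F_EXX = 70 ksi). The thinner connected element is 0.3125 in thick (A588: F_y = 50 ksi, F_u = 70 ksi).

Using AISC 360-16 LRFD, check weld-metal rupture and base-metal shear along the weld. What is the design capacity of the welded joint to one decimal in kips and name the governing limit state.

Weld metal: throat = 0.707×0.1875 = 0.13256 in, L = 2×4.375 = 8.75 in. φR_n = 0.75 × 0.6 × 70 × 0.13256 × 8.75 = 36.5 kips.
Base metal shear (0.3125 in plate): yield φR_n = 1.0×0.6×50×0.3125×8.75 = 82.0 kips; rupture φR_n = 0.75×0.6×70×0.3125×8.75 = 86.1 kips; take 82.0 kips (yield).
Governing: min(36.5, 82.0) = 36.5 kips → weld metal.

36.5 kips (weld metal governs)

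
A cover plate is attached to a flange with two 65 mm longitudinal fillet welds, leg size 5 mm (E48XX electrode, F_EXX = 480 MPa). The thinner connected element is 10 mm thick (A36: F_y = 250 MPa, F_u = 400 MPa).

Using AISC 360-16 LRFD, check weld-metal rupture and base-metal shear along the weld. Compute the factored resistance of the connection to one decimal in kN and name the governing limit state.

99.3 kN (weld metal governs)

Weld metal: throat = 0.707×5 = 3.535 mm, L = 2×65 = 130 mm. φR_n = 0.75 × 0.6 × 480 × 3.535 × 130 = 99.3 kN.
Base metal shear (10 mm plate): yield φR_n = 1.0×0.6×250×10×130 = 195.0 kN; rupture φR_n = 0.75×0.6×400×10×130 = 234.0 kN; take 195.0 kN (yield).
Governing: min(99.3, 195.0) = 99.3 kN → weld metal.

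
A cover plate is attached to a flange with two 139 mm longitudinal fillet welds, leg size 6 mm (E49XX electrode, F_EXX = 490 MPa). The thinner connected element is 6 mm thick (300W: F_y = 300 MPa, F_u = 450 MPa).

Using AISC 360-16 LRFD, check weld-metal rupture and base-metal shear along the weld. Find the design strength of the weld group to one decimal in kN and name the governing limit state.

Weld metal: throat = 0.707×6 = 4.242 mm, L = 2×139 = 278 mm. φR_n = 0.75 × 0.6 × 490 × 4.242 × 278 = 260.0 kN.
Base metal shear (6 mm plate): yield φR_n = 1.0×0.6×300×6×278 = 300.2 kN; rupture φR_n = 0.75×0.6×450×6×278 = 337.8 kN; take 300.2 kN (yield).
Governing: min(260.0, 300.2) = 260.0 kN → weld metal.

260.0 kN (weld metal governs)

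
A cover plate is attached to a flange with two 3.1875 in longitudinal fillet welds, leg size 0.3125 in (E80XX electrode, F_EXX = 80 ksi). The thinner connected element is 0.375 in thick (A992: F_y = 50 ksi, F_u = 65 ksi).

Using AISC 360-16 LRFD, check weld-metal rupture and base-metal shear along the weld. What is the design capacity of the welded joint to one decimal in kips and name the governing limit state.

50.7 kips (weld metal governs)

Weld metal: throat = 0.707×0.3125 = 0.22094 in, L = 2×3.1875 = 6.375 in. φR_n = 0.75 × 0.6 × 80 × 0.22094 × 6.375 = 50.7 kips.
Base metal shear (0.375 in plate): yield φR_n = 1.0×0.6×50×0.375×6.375 = 71.7 kips; rupture φR_n = 0.75×0.6×65×0.375×6.375 = 69.9 kips; take 69.9 kips (rupture).
Governing: min(50.7, 69.9) = 50.7 kips → weld metal.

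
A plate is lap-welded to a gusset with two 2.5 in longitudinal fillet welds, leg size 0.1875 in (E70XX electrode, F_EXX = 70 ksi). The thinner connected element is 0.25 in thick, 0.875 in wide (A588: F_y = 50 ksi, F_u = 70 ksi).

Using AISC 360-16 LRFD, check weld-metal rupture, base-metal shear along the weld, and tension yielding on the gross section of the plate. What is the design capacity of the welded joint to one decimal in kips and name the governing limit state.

Weld metal: throat = 0.707×0.1875 = 0.13256 in, L = 2×2.5 = 5 in. φR_n = 0.75 × 0.6 × 70 × 0.13256 × 5 = 20.9 kips.
Base metal shear (0.25 in plate): yield φR_n = 1.0×0.6×50×0.25×5 = 37.5 kips; rupture φR_n = 0.75×0.6×70×0.25×5 = 39.4 kips; take 37.5 kips (yield).
Tension yield (gross): A_g = 0.875×0.25 = 0.21875 in². φR_n = 0.90 × 50 × 0.21875 = 9.8 kips.
Governing: min(20.9, 37.5, 9.8) = 9.8 kips → gross-section yield.

9.8 kips (gross-section yield governs)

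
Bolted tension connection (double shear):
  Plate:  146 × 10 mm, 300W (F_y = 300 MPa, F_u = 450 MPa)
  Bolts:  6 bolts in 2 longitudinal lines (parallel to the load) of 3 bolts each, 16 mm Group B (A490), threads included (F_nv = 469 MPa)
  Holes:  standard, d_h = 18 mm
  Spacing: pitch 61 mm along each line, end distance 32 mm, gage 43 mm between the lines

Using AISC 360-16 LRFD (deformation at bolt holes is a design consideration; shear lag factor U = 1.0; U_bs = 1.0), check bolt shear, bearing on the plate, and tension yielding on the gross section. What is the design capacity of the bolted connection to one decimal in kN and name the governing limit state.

Bolt shear: A_b = π(16)²/4 = 201.06 mm². φR_n = 0.75 × 469 × 201.06 × 6 × 2 = 848.7 kN.
Bearing (10 mm plate, F_u = 450 MPa): end bolts L_c = 32 − 18/2 = 23, R_n = min(1.2×23×10×450, 2.4×16×10×450) = 124.2 kN/bolt; interior L_c = 61 − 18 = 43, R_n = 172.8 kN/bolt. φR_n = 0.75 × (2×124.2 + 4×172.8) = 704.7 kN.
Tension yield (gross): A_g = 146×10 = 1460 mm². φR_n = 0.90 × 300 × 1460 = 394.2 kN.
Governing: min(848.7, 704.7, 394.2) = 394.2 kN → gross-section yield.

394.2 kN (gross-section yield governs)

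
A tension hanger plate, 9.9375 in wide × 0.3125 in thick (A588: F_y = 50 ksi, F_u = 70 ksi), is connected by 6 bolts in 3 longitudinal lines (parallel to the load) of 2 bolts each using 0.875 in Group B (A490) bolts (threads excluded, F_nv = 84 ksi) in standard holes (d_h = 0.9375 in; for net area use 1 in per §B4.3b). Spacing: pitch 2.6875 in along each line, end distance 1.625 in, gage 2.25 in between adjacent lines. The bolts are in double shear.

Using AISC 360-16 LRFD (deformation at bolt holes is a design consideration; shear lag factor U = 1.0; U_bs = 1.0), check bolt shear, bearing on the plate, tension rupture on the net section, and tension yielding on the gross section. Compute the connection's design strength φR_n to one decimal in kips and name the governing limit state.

113.8 kips (net-section rupture governs)

Bolt shear: A_b = π(0.875)²/4 = 0.60132 in². φR_n = 0.75 × 84 × 0.60132 × 6 × 2 = 454.6 kips.
Bearing (0.3125 in plate, F_u = 70 ksi): end bolts L_c = 1.625 − 0.9375/2 = 1.15625, R_n = min(1.2×1.15625×0.3125×70, 2.4×0.875×0.3125×70) = 30.352 kips/bolt; interior L_c = 2.6875 − 0.9375 = 1.75, R_n = 45.938 kips/bolt. φR_n = 0.75 × (3×30.352 + 3×45.938) = 171.7 kips.
Tension rupture (net): A_n = (9.9375 − 3×1)×0.3125 = 2.168 in² (U = 1.0, A_e = A_n). φR_n = 0.75 × 70 × 2.168 = 113.8 kips.
Tension yield (gross): A_g = 9.9375×0.3125 = 3.1055 in². φR_n = 0.90 × 50 × 3.1055 = 139.7 kips.
Governing: min(454.6, 171.7, 113.8, 139.7) = 113.8 kips → net-section rupture.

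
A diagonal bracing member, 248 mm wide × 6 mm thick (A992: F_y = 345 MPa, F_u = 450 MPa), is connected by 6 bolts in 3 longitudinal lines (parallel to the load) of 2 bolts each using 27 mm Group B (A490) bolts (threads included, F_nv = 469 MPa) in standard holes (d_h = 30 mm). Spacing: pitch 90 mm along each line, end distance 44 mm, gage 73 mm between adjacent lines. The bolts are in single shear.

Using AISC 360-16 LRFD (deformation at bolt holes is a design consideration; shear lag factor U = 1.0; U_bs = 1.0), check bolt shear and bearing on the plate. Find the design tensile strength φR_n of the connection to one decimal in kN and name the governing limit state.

Bolt shear: A_b = π(27)²/4 = 572.56 mm². φR_n = 0.75 × 469 × 572.56 × 6 × 1 = 1208.4 kN.
Bearing (6 mm plate, F_u = 450 MPa): end bolts L_c = 44 − 30/2 = 29, R_n = min(1.2×29×6×450, 2.4×27×6×450) = 93.96 kN/bolt; interior L_c = 90 − 30 = 60, R_n = 174.96 kN/bolt. φR_n = 0.75 × (3×93.96 + 3×174.96) = 605.1 kN.
Governing: min(1208.4, 605.1) = 605.1 kN → bearing.

605.1 kN (bearing governs)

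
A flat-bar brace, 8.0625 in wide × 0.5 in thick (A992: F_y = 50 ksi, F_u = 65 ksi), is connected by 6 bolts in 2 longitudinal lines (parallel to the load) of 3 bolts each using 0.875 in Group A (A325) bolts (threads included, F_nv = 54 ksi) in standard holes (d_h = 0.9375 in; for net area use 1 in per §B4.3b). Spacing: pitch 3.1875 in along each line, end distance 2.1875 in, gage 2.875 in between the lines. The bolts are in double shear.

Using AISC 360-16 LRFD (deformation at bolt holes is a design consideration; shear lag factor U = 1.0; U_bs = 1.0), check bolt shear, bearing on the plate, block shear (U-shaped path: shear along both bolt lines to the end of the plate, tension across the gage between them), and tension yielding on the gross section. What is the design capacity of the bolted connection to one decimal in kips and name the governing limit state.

Bolt shear: A_b = π(0.875)²/4 = 0.60132 in². φR_n = 0.75 × 54 × 0.60132 × 6 × 2 = 292.2 kips.
Bearing (0.5 in plate, F_u = 65 ksi): end bolts L_c = 2.1875 − 0.9375/2 = 1.71875, R_n = min(1.2×1.71875×0.5×65, 2.4×0.875×0.5×65) = 67.031 kips/bolt; interior L_c = 3.1875 − 0.9375 = 2.25, R_n = 68.25 kips/bolt. φR_n = 0.75 × (2×67.031 + 4×68.25) = 305.3 kips.
Block shear: shear path 2×[2.1875+2×3.1875] = 2×8.5625 in, A_gv = 8.5625, A_nv = 2×(8.5625 − 2.5×1)×0.5 = 6.0625 in²; tension across gage: (2.875 − 1×1)×0.5 = 0.9375 in². R_n = min(0.6×65×6.0625, 0.6×50×8.5625) + 1.0×65×0.9375 = min(236.44, 256.88) + 60.938 = 297.38 kips. φR_n = 0.75 × 297.38 = 223.0 kips.
Tension yield (gross): A_g = 8.0625×0.5 = 4.0313 in². φR_n = 0.90 × 50 × 4.0313 = 181.4 kips.
Governing: min(292.2, 305.3, 223.0, 181.4) = 181.4 kips → gross-section yield.

181.4 kips (gross-section yield governs)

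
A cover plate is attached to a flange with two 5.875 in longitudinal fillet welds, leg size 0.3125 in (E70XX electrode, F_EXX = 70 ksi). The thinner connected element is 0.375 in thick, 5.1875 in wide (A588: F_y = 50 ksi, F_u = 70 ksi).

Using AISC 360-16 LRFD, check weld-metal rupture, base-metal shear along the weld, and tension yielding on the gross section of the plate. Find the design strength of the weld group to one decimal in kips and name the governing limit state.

Weld metal: throat = 0.707×0.3125 = 0.22094 in, L = 2×5.875 = 11.75 in. φR_n = 0.75 × 0.6 × 70 × 0.22094 × 11.75 = 81.8 kips.
Base metal shear (0.375 in plate): yield φR_n = 1.0×0.6×50×0.375×11.75 = 132.2 kips; rupture φR_n = 0.75×0.6×70×0.375×11.75 = 138.8 kips; take 132.2 kips (yield).
Tension yield (gross): A_g = 5.1875×0.375 = 1.9453 in². φR_n = 0.90 × 50 × 1.9453 = 87.5 kips.
Governing: min(81.8, 132.2, 87.5) = 81.8 kips → weld metal.

81.8 kips (weld metal governs)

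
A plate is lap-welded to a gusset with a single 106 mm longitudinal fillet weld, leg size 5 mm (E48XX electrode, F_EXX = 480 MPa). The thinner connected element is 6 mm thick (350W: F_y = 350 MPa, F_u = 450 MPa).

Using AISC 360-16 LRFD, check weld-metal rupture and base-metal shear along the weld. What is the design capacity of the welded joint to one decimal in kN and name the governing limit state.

80.9 kN (weld metal governs)

Weld metal: throat = 0.707×5 = 3.535 mm, L = 106 mm. φR_n = 0.75 × 0.6 × 480 × 3.535 × 106 = 80.9 kN.
Base metal shear (6 mm plate): yield φR_n = 1.0×0.6×350×6×106 = 133.6 kN; rupture φR_n = 0.75×0.6×450×6×106 = 128.8 kN; take 128.8 kN (rupture).
Governing: min(80.9, 128.8) = 80.9 kN → weld metal.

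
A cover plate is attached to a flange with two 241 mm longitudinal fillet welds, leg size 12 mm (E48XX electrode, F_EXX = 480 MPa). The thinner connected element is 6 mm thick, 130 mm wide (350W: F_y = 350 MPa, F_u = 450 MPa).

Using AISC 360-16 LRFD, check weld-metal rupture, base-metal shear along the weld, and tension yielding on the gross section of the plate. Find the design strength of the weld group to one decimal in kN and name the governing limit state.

245.7 kN (gross-section yield governs)

Weld metal: throat = 0.707×12 = 8.484 mm, L = 2×241 = 482 mm. φR_n = 0.75 × 0.6 × 480 × 8.484 × 482 = 883.3 kN.
Base metal shear (6 mm plate): yield φR_n = 1.0×0.6×350×6×482 = 607.3 kN; rupture φR_n = 0.75×0.6×450×6×482 = 585.6 kN; take 585.6 kN (rupture).
Tension yield (gross): A_g = 130×6 = 780 mm². φR_n = 0.90 × 350 × 780 = 245.7 kN.
Governing: min(883.3, 585.6, 245.7) = 245.7 kN → gross-section yield.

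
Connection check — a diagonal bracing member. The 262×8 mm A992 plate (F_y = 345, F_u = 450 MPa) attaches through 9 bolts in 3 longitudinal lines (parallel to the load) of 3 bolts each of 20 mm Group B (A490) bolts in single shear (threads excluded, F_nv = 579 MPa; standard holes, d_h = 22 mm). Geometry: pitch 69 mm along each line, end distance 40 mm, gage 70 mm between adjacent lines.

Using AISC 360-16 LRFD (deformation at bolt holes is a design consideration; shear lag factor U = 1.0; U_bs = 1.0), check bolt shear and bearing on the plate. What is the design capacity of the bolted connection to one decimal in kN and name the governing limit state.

Bolt shear: A_b = π(20)²/4 = 314.16 mm². φR_n = 0.75 × 579 × 314.16 × 9 × 1 = 1227.8 kN.
Bearing (8 mm plate, F_u = 450 MPa): end bolts L_c = 40 − 22/2 = 29, R_n = min(1.2×29×8×450, 2.4×20×8×450) = 125.28 kN/bolt; interior L_c = 69 − 22 = 47, R_n = 172.8 kN/bolt. φR_n = 0.75 × (3×125.28 + 6×172.8) = 1059.5 kN.
Governing: min(1227.8, 1059.5) = 1059.5 kN → bearing.

1059.5 kN (bearing governs)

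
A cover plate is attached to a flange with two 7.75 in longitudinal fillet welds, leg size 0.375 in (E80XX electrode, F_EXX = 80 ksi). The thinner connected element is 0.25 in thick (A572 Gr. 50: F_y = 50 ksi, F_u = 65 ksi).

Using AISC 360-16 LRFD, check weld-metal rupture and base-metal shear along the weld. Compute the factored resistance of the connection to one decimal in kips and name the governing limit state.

113.3 kips (base-metal shear governs)

Weld metal: throat = 0.707×0.375 = 0.26513 in, L = 2×7.75 = 15.5 in. φR_n = 0.75 × 0.6 × 80 × 0.26513 × 15.5 = 147.9 kips.
Base metal shear (0.25 in plate): yield φR_n = 1.0×0.6×50×0.25×15.5 = 116.3 kips; rupture φR_n = 0.75×0.6×65×0.25×15.5 = 113.3 kips; take 113.3 kips (rupture).
Governing: min(147.9, 113.3) = 113.3 kips → base-metal shear.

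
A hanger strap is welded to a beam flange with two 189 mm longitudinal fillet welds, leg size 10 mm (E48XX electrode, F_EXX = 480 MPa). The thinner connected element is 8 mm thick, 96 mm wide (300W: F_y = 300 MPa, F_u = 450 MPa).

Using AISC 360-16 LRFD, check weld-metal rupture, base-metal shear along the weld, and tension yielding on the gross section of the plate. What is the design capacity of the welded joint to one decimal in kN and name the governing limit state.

207.4 kN (gross-section yield governs)

Weld metal: throat = 0.707×10 = 7.07 mm, L = 2×189 = 378 mm. φR_n = 0.75 × 0.6 × 480 × 7.07 × 378 = 577.3 kN.
Base metal shear (8 mm plate): yield φR_n = 1.0×0.6×300×8×378 = 544.3 kN; rupture φR_n = 0.75×0.6×450×8×378 = 612.4 kN; take 544.3 kN (yield).
Tension yield (gross): A_g = 96×8 = 768 mm². φR_n = 0.90 × 300 × 768 = 207.4 kN.
Governing: min(577.3, 544.3, 207.4) = 207.4 kN → gross-section yield.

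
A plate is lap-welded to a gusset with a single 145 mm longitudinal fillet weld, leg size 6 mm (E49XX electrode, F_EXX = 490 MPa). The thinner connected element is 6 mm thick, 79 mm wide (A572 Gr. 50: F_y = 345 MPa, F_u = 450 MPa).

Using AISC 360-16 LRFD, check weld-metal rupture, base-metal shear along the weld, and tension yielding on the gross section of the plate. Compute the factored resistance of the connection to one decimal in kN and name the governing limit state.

135.6 kN (weld metal governs)

Weld metal: throat = 0.707×6 = 4.242 mm, L = 145 mm. φR_n = 0.75 × 0.6 × 490 × 4.242 × 145 = 135.6 kN.
Base metal shear (6 mm plate): yield φR_n = 1.0×0.6×345×6×145 = 180.1 kN; rupture φR_n = 0.75×0.6×450×6×145 = 176.2 kN; take 176.2 kN (rupture).
Tension yield (gross): A_g = 79×6 = 474 mm². φR_n = 0.90 × 345 × 474 = 147.2 kN.
Governing: min(135.6, 176.2, 147.2) = 135.6 kN → weld metal.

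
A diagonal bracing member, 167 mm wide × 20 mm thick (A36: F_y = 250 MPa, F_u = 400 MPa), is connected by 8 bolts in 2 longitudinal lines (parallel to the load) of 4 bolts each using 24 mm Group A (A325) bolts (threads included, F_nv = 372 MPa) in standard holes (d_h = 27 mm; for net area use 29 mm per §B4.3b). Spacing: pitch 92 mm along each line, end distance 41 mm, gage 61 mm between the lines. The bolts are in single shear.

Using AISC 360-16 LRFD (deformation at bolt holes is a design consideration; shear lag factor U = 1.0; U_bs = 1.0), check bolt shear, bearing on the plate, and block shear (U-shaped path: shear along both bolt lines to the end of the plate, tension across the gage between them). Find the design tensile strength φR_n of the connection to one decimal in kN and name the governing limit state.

1009.7 kN (bolt shear governs)

Bolt shear: A_b = π(24)²/4 = 452.39 mm². φR_n = 0.75 × 372 × 452.39 × 8 × 1 = 1009.7 kN.
Bearing (20 mm plate, F_u = 400 MPa): end bolts L_c = 41 − 27/2 = 27.5, R_n = min(1.2×27.5×20×400, 2.4×24×20×400) = 264 kN/bolt; interior L_c = 92 − 27 = 65, R_n = 460.8 kN/bolt. φR_n = 0.75 × (2×264 + 6×460.8) = 2469.6 kN.
Block shear: shear path 2×[41+3×92] = 2×317 mm, A_gv = 12680, A_nv = 2×(317 − 3.5×29)×20 = 8620 mm²; tension across gage: (61 − 1×29)×20 = 640 mm². R_n = min(0.6×400×8620, 0.6×250×12680) + 1.0×400×640 = min(2068.8, 1902) + 256 = 2158 kN. φR_n = 0.75 × 2158 = 1618.5 kN.
Governing: min(1009.7, 2469.6, 1618.5) = 1009.7 kN → bolt shear.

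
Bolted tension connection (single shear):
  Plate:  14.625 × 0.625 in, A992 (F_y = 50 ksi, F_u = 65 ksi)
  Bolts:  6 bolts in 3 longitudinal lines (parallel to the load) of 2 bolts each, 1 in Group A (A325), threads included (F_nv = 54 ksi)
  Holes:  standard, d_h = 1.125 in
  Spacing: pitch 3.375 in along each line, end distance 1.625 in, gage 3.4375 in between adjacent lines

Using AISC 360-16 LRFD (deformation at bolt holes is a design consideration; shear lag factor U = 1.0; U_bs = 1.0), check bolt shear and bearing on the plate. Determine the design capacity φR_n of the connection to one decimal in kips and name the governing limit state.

190.9 kips (bolt shear governs)

Bolt shear: A_b = π(1)²/4 = 0.7854 in². φR_n = 0.75 × 54 × 0.7854 × 6 × 1 = 190.9 kips.
Bearing (0.625 in plate, F_u = 65 ksi): end bolts L_c = 1.625 − 1.125/2 = 1.0625, R_n = min(1.2×1.0625×0.625×65, 2.4×1×0.625×65) = 51.797 kips/bolt; interior L_c = 3.375 − 1.125 = 2.25, R_n = 97.5 kips/bolt. φR_n = 0.75 × (3×51.797 + 3×97.5) = 335.9 kips.
Governing: min(190.9, 335.9) = 190.9 kips → bolt shear.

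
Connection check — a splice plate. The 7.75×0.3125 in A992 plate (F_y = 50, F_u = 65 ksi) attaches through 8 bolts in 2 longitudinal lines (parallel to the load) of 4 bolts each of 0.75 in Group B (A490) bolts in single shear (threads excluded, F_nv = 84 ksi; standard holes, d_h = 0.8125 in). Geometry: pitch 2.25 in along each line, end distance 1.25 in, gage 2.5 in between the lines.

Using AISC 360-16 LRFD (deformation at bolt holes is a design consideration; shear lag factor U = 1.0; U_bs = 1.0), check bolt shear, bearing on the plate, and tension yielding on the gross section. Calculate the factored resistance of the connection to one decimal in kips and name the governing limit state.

109.0 kips (gross-section yield governs)

Bolt shear: A_b = π(0.75)²/4 = 0.44179 in². φR_n = 0.75 × 84 × 0.44179 × 8 × 1 = 222.7 kips.
Bearing (0.3125 in plate, F_u = 65 ksi): end bolts L_c = 1.25 − 0.8125/2 = 0.84375, R_n = min(1.2×0.84375×0.3125×65, 2.4×0.75×0.3125×65) = 20.566 kips/bolt; interior L_c = 2.25 − 0.8125 = 1.4375, R_n = 35.039 kips/bolt. φR_n = 0.75 × (2×20.566 + 6×35.039) = 188.5 kips.
Tension yield (gross): A_g = 7.75×0.3125 = 2.4219 in². φR_n = 0.90 × 50 × 2.4219 = 109.0 kips.
Governing: min(222.7, 188.5, 109.0) = 109.0 kips → gross-section yield.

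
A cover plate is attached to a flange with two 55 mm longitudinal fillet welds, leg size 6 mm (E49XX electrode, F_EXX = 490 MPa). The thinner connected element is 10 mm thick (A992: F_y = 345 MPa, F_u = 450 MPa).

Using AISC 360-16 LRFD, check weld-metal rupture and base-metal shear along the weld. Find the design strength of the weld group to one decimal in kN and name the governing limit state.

102.9 kN (weld metal governs)

Weld metal: throat = 0.707×6 = 4.242 mm, L = 2×55 = 110 mm. φR_n = 0.75 × 0.6 × 490 × 4.242 × 110 = 102.9 kN.
Base metal shear (10 mm plate): yield φR_n = 1.0×0.6×345×10×110 = 227.7 kN; rupture φR_n = 0.75×0.6×450×10×110 = 222.8 kN; take 222.8 kN (rupture).
Governing: min(102.9, 222.8) = 102.9 kN → weld metal.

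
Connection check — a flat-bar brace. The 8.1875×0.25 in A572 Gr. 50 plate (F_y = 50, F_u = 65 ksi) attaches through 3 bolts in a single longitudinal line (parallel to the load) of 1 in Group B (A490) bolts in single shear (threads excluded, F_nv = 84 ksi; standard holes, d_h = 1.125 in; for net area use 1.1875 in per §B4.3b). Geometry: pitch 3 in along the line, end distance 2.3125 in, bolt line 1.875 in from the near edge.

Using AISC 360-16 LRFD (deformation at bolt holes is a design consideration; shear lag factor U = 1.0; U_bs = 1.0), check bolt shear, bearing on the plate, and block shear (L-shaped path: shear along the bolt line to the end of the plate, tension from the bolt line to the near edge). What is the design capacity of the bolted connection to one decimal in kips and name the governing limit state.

54.7 kips (block shear governs)

Bolt shear: A_b = π(1)²/4 = 0.7854 in². φR_n = 0.75 × 84 × 0.7854 × 3 × 1 = 148.4 kips.
Bearing (0.25 in plate, F_u = 65 ksi): end bolts L_c = 2.3125 − 1.125/2 = 1.75, R_n = min(1.2×1.75×0.25×65, 2.4×1×0.25×65) = 34.125 kips/bolt; interior L_c = 3 − 1.125 = 1.875, R_n = 36.563 kips/bolt. φR_n = 0.75 × (1×34.125 + 2×36.563) = 80.4 kips.
Block shear: shear path 1×[2.3125+2×3] = 1×8.3125 in, A_gv = 2.0781, A_nv = 1×(8.3125 − 2.5×1.1875)×0.25 = 1.3359 in²; tension to near edge: (1.875 − 0.5×1.1875)×0.25 = 0.32031 in². R_n = min(0.6×65×1.3359, 0.6×50×2.0781) + 1.0×65×0.32031 = min(52.1, 62.343) + 20.82 = 72.92 kips. φR_n = 0.75 × 72.92 = 54.7 kips.
Governing: min(148.4, 80.4, 54.7) = 54.7 kips → block shear.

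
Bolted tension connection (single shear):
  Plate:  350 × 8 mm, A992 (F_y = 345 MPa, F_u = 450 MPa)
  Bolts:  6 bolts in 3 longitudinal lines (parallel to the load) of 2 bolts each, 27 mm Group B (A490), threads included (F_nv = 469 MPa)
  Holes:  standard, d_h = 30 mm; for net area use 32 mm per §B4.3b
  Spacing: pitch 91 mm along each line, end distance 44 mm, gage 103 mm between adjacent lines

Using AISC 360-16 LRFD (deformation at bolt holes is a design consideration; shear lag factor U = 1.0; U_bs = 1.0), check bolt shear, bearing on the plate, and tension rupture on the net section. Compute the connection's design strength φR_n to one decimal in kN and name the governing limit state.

685.8 kN (net-section rupture governs)

Bolt shear: A_b = π(27)²/4 = 572.56 mm². φR_n = 0.75 × 469 × 572.56 × 6 × 1 = 1208.4 kN.
Bearing (8 mm plate, F_u = 450 MPa): end bolts L_c = 44 − 30/2 = 29, R_n = min(1.2×29×8×450, 2.4×27×8×450) = 125.28 kN/bolt; interior L_c = 91 − 30 = 61, R_n = 233.28 kN/bolt. φR_n = 0.75 × (3×125.28 + 3×233.28) = 806.8 kN.
Tension rupture (net): A_n = (350 − 3×32)×8 = 2032 mm² (U = 1.0, A_e = A_n). φR_n = 0.75 × 450 × 2032 = 685.8 kN.
Governing: min(1208.4, 806.8, 685.8) = 685.8 kN → net-section rupture.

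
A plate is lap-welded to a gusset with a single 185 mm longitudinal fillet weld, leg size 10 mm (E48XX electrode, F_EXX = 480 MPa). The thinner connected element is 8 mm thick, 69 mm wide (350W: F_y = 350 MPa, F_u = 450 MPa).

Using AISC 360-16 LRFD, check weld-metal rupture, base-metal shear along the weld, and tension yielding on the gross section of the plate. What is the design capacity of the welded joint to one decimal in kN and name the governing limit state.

Weld metal: throat = 0.707×10 = 7.07 mm, L = 185 mm. φR_n = 0.75 × 0.6 × 480 × 7.07 × 185 = 282.5 kN.
Base metal shear (8 mm plate): yield φR_n = 1.0×0.6×350×8×185 = 310.8 kN; rupture φR_n = 0.75×0.6×450×8×185 = 299.7 kN; take 299.7 kN (rupture).
Tension yield (gross): A_g = 69×8 = 552 mm². φR_n = 0.90 × 350 × 552 = 173.9 kN.
Governing: min(282.5, 299.7, 173.9) = 173.9 kN → gross-section yield.

173.9 kN (gross-section yield governs)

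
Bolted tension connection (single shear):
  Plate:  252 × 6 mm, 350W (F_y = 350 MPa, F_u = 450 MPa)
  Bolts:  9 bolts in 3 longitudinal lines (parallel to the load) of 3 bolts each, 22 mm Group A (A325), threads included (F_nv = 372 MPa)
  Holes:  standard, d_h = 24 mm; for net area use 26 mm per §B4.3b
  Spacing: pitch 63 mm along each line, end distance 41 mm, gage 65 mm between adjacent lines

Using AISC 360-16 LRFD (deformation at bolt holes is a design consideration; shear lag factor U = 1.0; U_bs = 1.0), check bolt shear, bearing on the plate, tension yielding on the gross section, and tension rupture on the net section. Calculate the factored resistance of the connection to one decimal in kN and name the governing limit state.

Bolt shear: A_b = π(22)²/4 = 380.13 mm². φR_n = 0.75 × 372 × 380.13 × 9 × 1 = 954.5 kN.
Bearing (6 mm plate, F_u = 450 MPa): end bolts L_c = 41 − 24/2 = 29, R_n = min(1.2×29×6×450, 2.4×22×6×450) = 93.96 kN/bolt; interior L_c = 63 − 24 = 39, R_n = 126.36 kN/bolt. φR_n = 0.75 × (3×93.96 + 6×126.36) = 780.0 kN.
Tension yield (gross): A_g = 252×6 = 1512 mm². φR_n = 0.90 × 350 × 1512 = 476.3 kN.
Tension rupture (net): A_n = (252 − 3×26)×6 = 1044 mm² (U = 1.0, A_e = A_n). φR_n = 0.75 × 450 × 1044 = 352.4 kN.
Governing: min(954.5, 780.0, 476.3, 352.4) = 352.4 kN → net-section rupture.

352.4 kN (net-section rupture governs)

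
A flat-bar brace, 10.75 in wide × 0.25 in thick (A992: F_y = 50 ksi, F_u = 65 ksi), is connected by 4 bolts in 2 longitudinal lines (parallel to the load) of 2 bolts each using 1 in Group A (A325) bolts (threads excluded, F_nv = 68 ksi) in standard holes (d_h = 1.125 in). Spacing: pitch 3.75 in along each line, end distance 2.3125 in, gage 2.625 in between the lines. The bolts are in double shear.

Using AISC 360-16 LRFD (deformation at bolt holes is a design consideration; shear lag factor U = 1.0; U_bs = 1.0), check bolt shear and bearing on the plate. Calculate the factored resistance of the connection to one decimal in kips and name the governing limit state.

Bolt shear: A_b = π(1)²/4 = 0.7854 in². φR_n = 0.75 × 68 × 0.7854 × 4 × 2 = 320.4 kips.
Bearing (0.25 in plate, F_u = 65 ksi): end bolts L_c = 2.3125 − 1.125/2 = 1.75, R_n = min(1.2×1.75×0.25×65, 2.4×1×0.25×65) = 34.125 kips/bolt; interior L_c = 3.75 − 1.125 = 2.625, R_n = 39 kips/bolt. φR_n = 0.75 × (2×34.125 + 2×39) = 109.7 kips.
Governing: min(320.4, 109.7) = 109.7 kips → bearing.

109.7 kips (bearing governs)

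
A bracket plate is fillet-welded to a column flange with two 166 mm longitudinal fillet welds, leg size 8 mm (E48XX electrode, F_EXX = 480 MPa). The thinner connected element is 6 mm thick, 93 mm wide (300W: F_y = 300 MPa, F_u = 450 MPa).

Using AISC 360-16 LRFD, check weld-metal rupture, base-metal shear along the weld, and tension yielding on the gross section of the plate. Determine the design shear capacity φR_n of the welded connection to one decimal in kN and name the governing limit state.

Weld metal: throat = 0.707×8 = 5.656 mm, L = 2×166 = 332 mm. φR_n = 0.75 × 0.6 × 480 × 5.656 × 332 = 405.6 kN.
Base metal shear (6 mm plate): yield φR_n = 1.0×0.6×300×6×332 = 358.6 kN; rupture φR_n = 0.75×0.6×450×6×332 = 403.4 kN; take 358.6 kN (yield).
Tension yield (gross): A_g = 93×6 = 558 mm². φR_n = 0.90 × 300 × 558 = 150.7 kN.
Governing: min(405.6, 358.6, 150.7) = 150.7 kN → gross-section yield.

150.7 kN (gross-section yield governs)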